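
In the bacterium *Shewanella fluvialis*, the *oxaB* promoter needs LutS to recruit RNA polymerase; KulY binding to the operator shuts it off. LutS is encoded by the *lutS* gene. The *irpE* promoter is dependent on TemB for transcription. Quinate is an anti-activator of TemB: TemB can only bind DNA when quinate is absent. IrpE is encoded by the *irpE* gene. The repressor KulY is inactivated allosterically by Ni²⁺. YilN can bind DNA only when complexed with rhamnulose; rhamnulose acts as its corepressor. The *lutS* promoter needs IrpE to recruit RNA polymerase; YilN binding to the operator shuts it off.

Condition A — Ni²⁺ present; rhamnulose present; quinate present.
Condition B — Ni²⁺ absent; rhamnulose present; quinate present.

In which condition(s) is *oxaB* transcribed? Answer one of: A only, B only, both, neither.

neither

Condition A:
Ni²⁺ is present, so KulY is inactive.
Rhamnulose is present, so YilN is active.
Quinate is present, so TemB is inactive.
Required activator TemB is absent, so *irpE* is not transcribed.
So IrpE is not produced.
With repressor YilN bound, *lutS* is not transcribed.
So LutS is not produced.
Required activator LutS is absent, so *oxaB* is not transcribed.
→ *oxaB* is OFF in A.
Condition B:
Ni²⁺ is absent, so KulY is active.
Rhamnulose is present, so YilN is active.
Quinate is present, so TemB is inactive.
Required activator TemB is absent, so *irpE* is not transcribed.
So IrpE is not produced.
With repressor YilN bound, *lutS* is not transcribed.
So LutS is not produced.
With repressor KulY bound, *oxaB* is not transcribed.
→ *oxaB* is OFF in B.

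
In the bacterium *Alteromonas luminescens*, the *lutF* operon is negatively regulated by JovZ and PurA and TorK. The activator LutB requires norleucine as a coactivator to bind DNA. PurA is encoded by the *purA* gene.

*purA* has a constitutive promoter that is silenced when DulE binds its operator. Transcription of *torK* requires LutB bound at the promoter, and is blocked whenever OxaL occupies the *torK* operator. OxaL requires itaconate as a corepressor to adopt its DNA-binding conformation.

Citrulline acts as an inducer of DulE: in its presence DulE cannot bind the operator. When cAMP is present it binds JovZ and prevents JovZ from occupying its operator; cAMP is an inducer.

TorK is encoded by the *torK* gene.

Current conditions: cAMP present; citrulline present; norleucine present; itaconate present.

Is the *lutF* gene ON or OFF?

cAMP is present, so JovZ is inactive.
Citrulline is present, so DulE is inactive.
With no repressor bound, *purA* is transcribed.
So PurA is produced and active.
Itaconate is present, so OxaL is active.
Norleucine is present, so LutB is active.
With repressor OxaL bound, *torK* is not transcribed.
So TorK is not produced.
With repressor PurA bound, *lutF* is not transcribed.

OFF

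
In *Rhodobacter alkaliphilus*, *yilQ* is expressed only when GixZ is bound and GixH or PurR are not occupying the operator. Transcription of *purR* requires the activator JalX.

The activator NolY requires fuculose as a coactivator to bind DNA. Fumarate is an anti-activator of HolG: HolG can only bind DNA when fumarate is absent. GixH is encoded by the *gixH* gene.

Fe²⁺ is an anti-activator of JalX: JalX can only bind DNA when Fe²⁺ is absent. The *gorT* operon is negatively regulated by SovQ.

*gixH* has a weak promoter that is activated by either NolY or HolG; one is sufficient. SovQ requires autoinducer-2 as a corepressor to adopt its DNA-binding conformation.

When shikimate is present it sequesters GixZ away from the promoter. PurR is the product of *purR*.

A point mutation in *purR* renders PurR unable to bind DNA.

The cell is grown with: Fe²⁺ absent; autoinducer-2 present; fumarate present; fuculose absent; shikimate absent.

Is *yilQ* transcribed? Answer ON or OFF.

ON

Shikimate is absent, so GixZ is active.
Fuculose is absent, so NolY is inactive.
Fumarate is present, so HolG is inactive.
No activator is available at the *gixH* promoter, so *gixH* is not transcribed.
So GixH is not produced.
PurR is non-functional in this strain, so it has no effect.
No repressor is bound and GixZ is active, so *yilQ* is transcribed.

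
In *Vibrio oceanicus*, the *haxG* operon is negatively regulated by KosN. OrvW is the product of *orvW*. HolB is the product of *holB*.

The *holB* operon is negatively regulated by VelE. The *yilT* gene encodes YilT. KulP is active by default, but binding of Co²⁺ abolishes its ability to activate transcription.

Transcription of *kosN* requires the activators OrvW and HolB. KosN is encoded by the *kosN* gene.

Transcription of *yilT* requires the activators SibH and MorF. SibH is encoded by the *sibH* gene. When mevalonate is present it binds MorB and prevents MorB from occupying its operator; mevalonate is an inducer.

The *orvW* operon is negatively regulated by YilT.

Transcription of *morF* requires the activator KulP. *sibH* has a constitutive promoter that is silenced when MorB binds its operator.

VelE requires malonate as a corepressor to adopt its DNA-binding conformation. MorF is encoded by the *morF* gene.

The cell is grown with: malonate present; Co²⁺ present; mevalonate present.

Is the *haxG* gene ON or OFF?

ON

Mevalonate is present, so MorB is inactive.
With no repressor bound, *sibH* is transcribed.
So SibH is produced and active.
Co²⁺ is present, so KulP is inactive.
Required activator KulP is absent, so *morF* is not transcribed.
So MorF is not produced.
Required activator MorF is absent, so *yilT* is not transcribed.
So YilT is not produced.
With no repressor bound, *orvW* is transcribed.
So OrvW is produced and active.
Malonate is present, so VelE is active.
With repressor VelE bound, *holB* is not transcribed.
So HolB is not produced.
Required activator HolB is absent, so *kosN* is not transcribed.
So KosN is not produced.
With no repressor bound, *haxG* is transcribed.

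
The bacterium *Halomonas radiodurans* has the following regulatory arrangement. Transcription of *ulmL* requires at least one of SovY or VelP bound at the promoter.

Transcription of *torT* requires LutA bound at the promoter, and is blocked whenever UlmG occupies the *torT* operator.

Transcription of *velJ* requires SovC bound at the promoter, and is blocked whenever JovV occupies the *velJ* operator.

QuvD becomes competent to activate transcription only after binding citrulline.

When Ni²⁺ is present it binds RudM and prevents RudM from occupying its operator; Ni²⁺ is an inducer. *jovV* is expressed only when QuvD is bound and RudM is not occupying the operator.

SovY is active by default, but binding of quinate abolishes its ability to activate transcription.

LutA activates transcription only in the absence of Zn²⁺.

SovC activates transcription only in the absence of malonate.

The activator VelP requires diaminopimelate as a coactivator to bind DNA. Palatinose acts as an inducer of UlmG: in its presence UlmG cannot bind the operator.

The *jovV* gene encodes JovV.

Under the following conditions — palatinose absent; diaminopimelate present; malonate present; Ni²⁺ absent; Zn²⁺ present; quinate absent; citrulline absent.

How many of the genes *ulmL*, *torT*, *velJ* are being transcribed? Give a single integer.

Quinate is absent, so SovY is active.
Diaminopimelate is present, so VelP is active.
Activator SovY is present, so *ulmL* is transcribed.
→ *ulmL* is ON.
Palatinose is absent, so UlmG is active.
Zn²⁺ is present, so LutA is inactive.
With repressor UlmG bound, *torT* is not transcribed.
→ *torT* is OFF.
Malonate is present, so SovC is inactive.
Ni²⁺ is absent, so RudM is active.
Citrulline is absent, so QuvD is inactive.
With repressor RudM bound, *jovV* is not transcribed.
So JovV is not produced.
Required activator SovC is absent, so *velJ* is not transcribed.
→ *velJ* is OFF.
1 of the 3 genes is transcribed.

1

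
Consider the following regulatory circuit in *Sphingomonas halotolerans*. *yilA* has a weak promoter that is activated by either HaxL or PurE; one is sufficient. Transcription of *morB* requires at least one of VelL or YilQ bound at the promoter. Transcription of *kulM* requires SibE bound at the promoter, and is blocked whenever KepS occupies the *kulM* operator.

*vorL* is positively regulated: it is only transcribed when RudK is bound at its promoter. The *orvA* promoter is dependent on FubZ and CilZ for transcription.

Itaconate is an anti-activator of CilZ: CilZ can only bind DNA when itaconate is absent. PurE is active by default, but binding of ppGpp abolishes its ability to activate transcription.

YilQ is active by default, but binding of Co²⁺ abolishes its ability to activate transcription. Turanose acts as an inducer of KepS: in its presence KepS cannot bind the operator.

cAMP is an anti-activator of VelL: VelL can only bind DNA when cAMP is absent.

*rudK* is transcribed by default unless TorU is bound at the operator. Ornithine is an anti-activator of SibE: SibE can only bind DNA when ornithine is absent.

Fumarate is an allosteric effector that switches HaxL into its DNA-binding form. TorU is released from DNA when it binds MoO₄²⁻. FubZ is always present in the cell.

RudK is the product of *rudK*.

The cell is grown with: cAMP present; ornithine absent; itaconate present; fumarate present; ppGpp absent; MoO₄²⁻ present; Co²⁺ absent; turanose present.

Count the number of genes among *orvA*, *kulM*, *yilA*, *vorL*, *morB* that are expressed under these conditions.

4

FubZ is produced constitutively and is active.
Itaconate is present, so CilZ is inactive.
Required activator CilZ is absent, so *orvA* is not transcribed.
→ *orvA* is OFF.
Ornithine is absent, so SibE is active.
Turanose is present, so KepS is inactive.
No repressor is bound and SibE is active, so *kulM* is transcribed.
→ *kulM* is ON.
Fumarate is present, so HaxL is active.
ppGpp is absent, so PurE is active.
Activator HaxL is present, so *yilA* is transcribed.
→ *yilA* is ON.
MoO₄²⁻ is present, so TorU is inactive.
With no repressor bound, *rudK* is transcribed.
So RudK is produced and active.
No repressor is bound and RudK is active, so *vorL* is transcribed.
→ *vorL* is ON.
cAMP is present, so VelL is inactive.
Co²⁺ is absent, so YilQ is active.
Activator YilQ is present, so *morB* is transcribed.
→ *morB* is ON.
4 of the 5 genes are transcribed.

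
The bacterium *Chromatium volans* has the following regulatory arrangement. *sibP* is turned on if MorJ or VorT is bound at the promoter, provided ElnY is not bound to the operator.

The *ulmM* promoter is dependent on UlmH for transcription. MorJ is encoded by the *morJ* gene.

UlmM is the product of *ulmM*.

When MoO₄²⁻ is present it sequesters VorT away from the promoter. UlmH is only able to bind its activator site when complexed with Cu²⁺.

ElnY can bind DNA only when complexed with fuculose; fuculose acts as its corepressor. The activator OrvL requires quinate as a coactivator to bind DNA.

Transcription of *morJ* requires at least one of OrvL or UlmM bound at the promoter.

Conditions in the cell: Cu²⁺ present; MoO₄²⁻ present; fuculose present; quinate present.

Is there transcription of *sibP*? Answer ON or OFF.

OFF

Fuculose is present, so ElnY is active.
Quinate is present, so OrvL is active.
Cu²⁺ is present, so UlmH is active.
No repressor is bound and UlmH is active, so *ulmM* is transcribed.
So UlmM is produced and active.
Activator OrvL is present, so *morJ* is transcribed.
So MorJ is produced and active.
MoO₄²⁻ is present, so VorT is inactive.
With repressor ElnY bound, *sibP* is not transcribed.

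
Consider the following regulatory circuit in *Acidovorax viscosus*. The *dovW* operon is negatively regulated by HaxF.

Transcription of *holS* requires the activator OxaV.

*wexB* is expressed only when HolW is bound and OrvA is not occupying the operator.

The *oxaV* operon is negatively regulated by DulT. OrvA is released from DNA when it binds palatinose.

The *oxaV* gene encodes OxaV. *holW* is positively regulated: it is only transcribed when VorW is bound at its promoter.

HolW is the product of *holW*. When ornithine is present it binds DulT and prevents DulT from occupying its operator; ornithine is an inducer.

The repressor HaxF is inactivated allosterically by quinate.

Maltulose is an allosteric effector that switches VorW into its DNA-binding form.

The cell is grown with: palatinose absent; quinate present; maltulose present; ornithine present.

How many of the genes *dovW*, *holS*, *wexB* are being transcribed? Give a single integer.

2

Quinate is present, so HaxF is inactive.
With no repressor bound, *dovW* is transcribed.
→ *dovW* is ON.
Ornithine is present, so DulT is inactive.
With no repressor bound, *oxaV* is transcribed.
So OxaV is produced and active.
No repressor is bound and OxaV is active, so *holS* is transcribed.
→ *holS* is ON.
Maltulose is present, so VorW is active.
No repressor is bound and VorW is active, so *holW* is transcribed.
So HolW is produced and active.
Palatinose is absent, so OrvA is active.
With repressor OrvA bound, *wexB* is not transcribed.
→ *wexB* is OFF.
2 of the 3 genes are transcribed.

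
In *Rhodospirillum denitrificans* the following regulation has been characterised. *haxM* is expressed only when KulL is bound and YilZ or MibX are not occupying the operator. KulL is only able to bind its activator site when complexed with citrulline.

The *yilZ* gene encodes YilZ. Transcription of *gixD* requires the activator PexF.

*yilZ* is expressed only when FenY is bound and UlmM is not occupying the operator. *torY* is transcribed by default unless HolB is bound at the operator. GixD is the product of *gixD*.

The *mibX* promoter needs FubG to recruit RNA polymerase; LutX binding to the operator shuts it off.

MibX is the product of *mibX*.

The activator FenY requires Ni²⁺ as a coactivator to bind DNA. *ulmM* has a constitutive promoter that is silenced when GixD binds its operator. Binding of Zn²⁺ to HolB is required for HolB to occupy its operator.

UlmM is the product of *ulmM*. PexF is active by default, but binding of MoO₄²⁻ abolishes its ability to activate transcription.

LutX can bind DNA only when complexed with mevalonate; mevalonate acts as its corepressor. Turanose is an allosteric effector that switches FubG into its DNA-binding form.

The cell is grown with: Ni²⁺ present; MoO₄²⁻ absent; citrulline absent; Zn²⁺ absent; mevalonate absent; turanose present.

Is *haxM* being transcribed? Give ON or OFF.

MoO₄²⁻ is absent, so PexF is active.
No repressor is bound and PexF is active, so *gixD* is transcribed.
So GixD is produced and active.
With repressor GixD bound, *ulmM* is not transcribed.
So UlmM is not produced.
Ni²⁺ is present, so FenY is active.
No repressor is bound and FenY is active, so *yilZ* is transcribed.
So YilZ is produced and active.
Turanose is present, so FubG is active.
Mevalonate is absent, so LutX is inactive.
No repressor is bound and FubG is active, so *mibX* is transcribed.
So MibX is produced and active.
Citrulline is absent, so KulL is inactive.
With repressor YilZ bound, *haxM* is not transcribed.

OFF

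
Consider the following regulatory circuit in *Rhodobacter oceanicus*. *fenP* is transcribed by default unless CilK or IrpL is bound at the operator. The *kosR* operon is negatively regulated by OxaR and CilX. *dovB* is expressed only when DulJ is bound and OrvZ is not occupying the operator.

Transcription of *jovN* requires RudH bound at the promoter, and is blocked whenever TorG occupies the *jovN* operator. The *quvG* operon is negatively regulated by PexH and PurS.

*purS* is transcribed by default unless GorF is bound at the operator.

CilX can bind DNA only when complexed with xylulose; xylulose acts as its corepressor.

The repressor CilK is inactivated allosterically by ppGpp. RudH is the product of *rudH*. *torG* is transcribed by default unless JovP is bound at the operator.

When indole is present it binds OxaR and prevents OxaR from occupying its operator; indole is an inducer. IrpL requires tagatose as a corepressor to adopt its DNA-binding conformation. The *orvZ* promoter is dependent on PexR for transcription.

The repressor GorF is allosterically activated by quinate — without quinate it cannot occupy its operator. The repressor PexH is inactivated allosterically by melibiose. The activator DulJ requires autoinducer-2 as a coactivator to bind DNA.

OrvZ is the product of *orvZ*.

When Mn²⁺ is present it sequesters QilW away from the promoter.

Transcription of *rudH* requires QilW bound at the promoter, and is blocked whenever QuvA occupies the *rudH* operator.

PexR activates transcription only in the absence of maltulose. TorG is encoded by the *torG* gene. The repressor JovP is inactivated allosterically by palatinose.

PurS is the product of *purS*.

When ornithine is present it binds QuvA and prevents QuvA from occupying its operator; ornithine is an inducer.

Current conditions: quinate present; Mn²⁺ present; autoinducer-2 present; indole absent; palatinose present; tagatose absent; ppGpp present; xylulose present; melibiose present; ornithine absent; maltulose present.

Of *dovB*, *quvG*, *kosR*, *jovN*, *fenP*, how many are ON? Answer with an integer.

3

Maltulose is present, so PexR is inactive.
Required activator PexR is absent, so *orvZ* is not transcribed.
So OrvZ is not produced.
Autoinducer-2 is present, so DulJ is active.
No repressor is bound and DulJ is active, so *dovB* is transcribed.
→ *dovB* is ON.
Melibiose is present, so PexH is inactive.
Quinate is present, so GorF is active.
With repressor GorF bound, *purS* is not transcribed.
So PurS is not produced.
With no repressor bound, *quvG* is transcribed.
→ *quvG* is ON.
Indole is absent, so OxaR is active.
Xylulose is present, so CilX is active.
With repressor OxaR bound, *kosR* is not transcribed.
→ *kosR* is OFF.
Ornithine is absent, so QuvA is active.
Mn²⁺ is present, so QilW is inactive.
With repressor QuvA bound, *rudH* is not transcribed.
So RudH is not produced.
Palatinose is present, so JovP is inactive.
With no repressor bound, *torG* is transcribed.
So TorG is produced and active.
With repressor TorG bound, *jovN* is not transcribed.
→ *jovN* is OFF.
ppGpp is present, so CilK is inactive.
Tagatose is absent, so IrpL is inactive.
With no repressor bound, *fenP* is transcribed.
→ *fenP* is ON.
3 of the 5 genes are transcribed.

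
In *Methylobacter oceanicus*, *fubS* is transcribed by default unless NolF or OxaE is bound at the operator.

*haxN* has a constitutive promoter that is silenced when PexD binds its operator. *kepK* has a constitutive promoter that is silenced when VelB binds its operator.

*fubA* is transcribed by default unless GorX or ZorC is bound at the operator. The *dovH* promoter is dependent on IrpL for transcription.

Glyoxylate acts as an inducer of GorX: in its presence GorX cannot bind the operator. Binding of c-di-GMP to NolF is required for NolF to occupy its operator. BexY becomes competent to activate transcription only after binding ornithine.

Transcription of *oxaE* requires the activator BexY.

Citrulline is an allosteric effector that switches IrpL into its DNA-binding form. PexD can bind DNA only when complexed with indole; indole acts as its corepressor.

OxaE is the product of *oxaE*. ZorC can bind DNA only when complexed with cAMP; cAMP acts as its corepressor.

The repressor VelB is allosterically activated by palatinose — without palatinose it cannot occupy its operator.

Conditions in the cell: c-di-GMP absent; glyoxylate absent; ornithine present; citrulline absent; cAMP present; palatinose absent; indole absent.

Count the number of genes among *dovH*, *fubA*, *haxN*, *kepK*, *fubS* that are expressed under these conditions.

Citrulline is absent, so IrpL is inactive.
Required activator IrpL is absent, so *dovH* is not transcribed.
→ *dovH* is OFF.
Glyoxylate is absent, so GorX is active.
cAMP is present, so ZorC is active.
With repressor GorX bound, *fubA* is not transcribed.
→ *fubA* is OFF.
Indole is absent, so PexD is inactive.
With no repressor bound, *haxN* is transcribed.
→ *haxN* is ON.
Palatinose is absent, so VelB is inactive.
With no repressor bound, *kepK* is transcribed.
→ *kepK* is ON.
c-di-GMP is absent, so NolF is inactive.
Ornithine is present, so BexY is active.
No repressor is bound and BexY is active, so *oxaE* is transcribed.
So OxaE is produced and active.
With repressor OxaE bound, *fubS* is not transcribed.
→ *fubS* is OFF.
2 of the 5 genes are transcribed.

2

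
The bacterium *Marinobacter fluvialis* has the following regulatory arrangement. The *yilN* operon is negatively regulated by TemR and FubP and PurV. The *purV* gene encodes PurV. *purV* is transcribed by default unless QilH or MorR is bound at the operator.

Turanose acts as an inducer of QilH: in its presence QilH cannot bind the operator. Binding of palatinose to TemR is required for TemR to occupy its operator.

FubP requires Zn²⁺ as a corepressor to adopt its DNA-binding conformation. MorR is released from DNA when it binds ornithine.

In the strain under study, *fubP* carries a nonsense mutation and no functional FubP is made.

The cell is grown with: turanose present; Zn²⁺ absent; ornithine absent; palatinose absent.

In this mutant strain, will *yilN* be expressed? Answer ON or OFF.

ON

Palatinose is absent, so TemR is inactive.
FubP is non-functional in this strain, so it has no effect.
Turanose is present, so QilH is inactive.
Ornithine is absent, so MorR is active.
With repressor MorR bound, *purV* is not transcribed.
So PurV is not produced.
With no repressor bound, *yilN* is transcribed.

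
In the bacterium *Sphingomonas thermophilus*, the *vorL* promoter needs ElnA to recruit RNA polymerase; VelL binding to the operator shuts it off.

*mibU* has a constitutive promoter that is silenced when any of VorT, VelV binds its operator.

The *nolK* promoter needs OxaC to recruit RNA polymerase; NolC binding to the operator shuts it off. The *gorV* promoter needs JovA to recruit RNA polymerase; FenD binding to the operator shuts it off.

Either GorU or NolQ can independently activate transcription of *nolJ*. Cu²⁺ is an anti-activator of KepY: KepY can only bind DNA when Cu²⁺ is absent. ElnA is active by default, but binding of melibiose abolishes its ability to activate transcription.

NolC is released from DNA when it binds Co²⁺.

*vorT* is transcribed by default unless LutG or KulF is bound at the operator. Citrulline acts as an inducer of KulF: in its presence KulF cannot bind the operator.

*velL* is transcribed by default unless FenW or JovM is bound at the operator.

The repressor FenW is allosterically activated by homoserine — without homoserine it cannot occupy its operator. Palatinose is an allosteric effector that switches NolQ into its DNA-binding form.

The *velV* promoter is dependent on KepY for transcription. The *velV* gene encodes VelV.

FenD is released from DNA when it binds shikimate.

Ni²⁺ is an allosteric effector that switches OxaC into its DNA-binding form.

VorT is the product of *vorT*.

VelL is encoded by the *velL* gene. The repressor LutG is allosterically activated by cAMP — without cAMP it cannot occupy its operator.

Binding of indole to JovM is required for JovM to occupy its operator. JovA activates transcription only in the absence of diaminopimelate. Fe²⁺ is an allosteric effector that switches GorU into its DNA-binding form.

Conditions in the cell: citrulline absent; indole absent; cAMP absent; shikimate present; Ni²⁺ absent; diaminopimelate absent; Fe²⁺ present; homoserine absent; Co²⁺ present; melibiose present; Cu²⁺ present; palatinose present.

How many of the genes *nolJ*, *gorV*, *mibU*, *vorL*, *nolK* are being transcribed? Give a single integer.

Fe²⁺ is present, so GorU is active.
Palatinose is present, so NolQ is active.
Activator GorU is present, so *nolJ* is transcribed.
→ *nolJ* is ON.
Diaminopimelate is absent, so JovA is active.
Shikimate is present, so FenD is inactive.
No repressor is bound and JovA is active, so *gorV* is transcribed.
→ *gorV* is ON.
cAMP is absent, so LutG is inactive.
Citrulline is absent, so KulF is active.
With repressor KulF bound, *vorT* is not transcribed.
So VorT is not produced.
Cu²⁺ is present, so KepY is inactive.
Required activator KepY is absent, so *velV* is not transcribed.
So VelV is not produced.
With no repressor bound, *mibU* is transcribed.
→ *mibU* is ON.
Melibiose is present, so ElnA is inactive.
Homoserine is absent, so FenW is inactive.
Indole is absent, so JovM is inactive.
With no repressor bound, *velL* is transcribed.
So VelL is produced and active.
With repressor VelL bound, *vorL* is not transcribed.
→ *vorL* is OFF.
Ni²⁺ is absent, so OxaC is inactive.
Co²⁺ is present, so NolC is inactive.
Required activator OxaC is absent, so *nolK* is not transcribed.
→ *nolK* is OFF.
3 of the 5 genes are transcribed.

3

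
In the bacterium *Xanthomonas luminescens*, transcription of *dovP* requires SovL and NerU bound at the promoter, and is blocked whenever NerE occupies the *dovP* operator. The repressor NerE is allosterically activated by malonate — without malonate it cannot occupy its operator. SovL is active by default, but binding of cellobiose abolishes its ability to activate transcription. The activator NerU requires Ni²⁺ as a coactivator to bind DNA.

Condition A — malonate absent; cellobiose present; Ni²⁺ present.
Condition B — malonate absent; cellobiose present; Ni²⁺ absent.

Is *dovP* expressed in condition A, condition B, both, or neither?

neither

Condition A:
Malonate is absent, so NerE is inactive.
Cellobiose is present, so SovL is inactive.
Ni²⁺ is present, so NerU is active.
Required activator SovL is absent, so *dovP* is not transcribed.
→ *dovP* is OFF in A.
Condition B:
Malonate is absent, so NerE is inactive.
Cellobiose is present, so SovL is inactive.
Ni²⁺ is absent, so NerU is inactive.
Required activator SovL is absent, so *dovP* is not transcribed.
→ *dovP* is OFF in B.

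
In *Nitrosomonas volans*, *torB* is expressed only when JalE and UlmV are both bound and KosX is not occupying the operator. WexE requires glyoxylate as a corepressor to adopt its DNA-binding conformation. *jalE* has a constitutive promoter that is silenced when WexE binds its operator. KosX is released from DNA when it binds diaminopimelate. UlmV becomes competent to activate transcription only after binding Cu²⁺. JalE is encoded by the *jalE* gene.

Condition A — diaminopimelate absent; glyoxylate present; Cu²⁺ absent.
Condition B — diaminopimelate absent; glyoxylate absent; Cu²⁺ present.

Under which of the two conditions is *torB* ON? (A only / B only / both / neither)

Condition A:
Diaminopimelate is absent, so KosX is active.
Glyoxylate is present, so WexE is active.
With repressor WexE bound, *jalE* is not transcribed.
So JalE is not produced.
Cu²⁺ is absent, so UlmV is inactive.
With repressor KosX bound, *torB* is not transcribed.
→ *torB* is OFF in A.
Condition B:
Diaminopimelate is absent, so KosX is active.
Glyoxylate is absent, so WexE is inactive.
With no repressor bound, *jalE* is transcribed.
So JalE is produced and active.
Cu²⁺ is present, so UlmV is active.
With repressor KosX bound, *torB* is not transcribed.
→ *torB* is OFF in B.

neither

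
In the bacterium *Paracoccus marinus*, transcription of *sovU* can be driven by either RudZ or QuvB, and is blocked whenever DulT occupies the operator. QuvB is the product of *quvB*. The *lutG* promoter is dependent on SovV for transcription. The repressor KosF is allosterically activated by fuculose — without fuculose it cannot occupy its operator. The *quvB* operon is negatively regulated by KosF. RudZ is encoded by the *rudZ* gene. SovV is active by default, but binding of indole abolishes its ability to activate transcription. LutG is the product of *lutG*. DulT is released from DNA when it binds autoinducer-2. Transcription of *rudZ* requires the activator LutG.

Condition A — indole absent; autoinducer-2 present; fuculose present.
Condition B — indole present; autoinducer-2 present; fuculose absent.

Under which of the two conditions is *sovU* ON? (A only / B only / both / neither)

both

Condition A:
Indole is absent, so SovV is active.
No repressor is bound and SovV is active, so *lutG* is transcribed.
So LutG is produced and active.
No repressor is bound and LutG is active, so *rudZ* is transcribed.
So RudZ is produced and active.
Autoinducer-2 is present, so DulT is inactive.
Fuculose is present, so KosF is active.
With repressor KosF bound, *quvB* is not transcribed.
So QuvB is not produced.
Activator RudZ is present, so *sovU* is transcribed.
→ *sovU* is ON in A.
Condition B:
Indole is present, so SovV is inactive.
Required activator SovV is absent, so *lutG* is not transcribed.
So LutG is not produced.
Required activator LutG is absent, so *rudZ* is not transcribed.
So RudZ is not produced.
Autoinducer-2 is present, so DulT is inactive.
Fuculose is absent, so KosF is inactive.
With no repressor bound, *quvB* is transcribed.
So QuvB is produced and active.
Activator QuvB is present, so *sovU* is transcribed.
→ *sovU* is ON in B.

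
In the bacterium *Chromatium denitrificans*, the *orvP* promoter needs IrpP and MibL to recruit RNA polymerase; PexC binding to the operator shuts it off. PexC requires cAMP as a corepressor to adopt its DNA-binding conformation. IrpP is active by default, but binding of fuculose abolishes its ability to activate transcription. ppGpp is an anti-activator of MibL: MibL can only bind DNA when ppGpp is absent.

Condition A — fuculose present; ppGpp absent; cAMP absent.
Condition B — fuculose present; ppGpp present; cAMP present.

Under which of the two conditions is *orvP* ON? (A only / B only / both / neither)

Condition A:
Fuculose is present, so IrpP is inactive.
ppGpp is absent, so MibL is active.
cAMP is absent, so PexC is inactive.
Required activator IrpP is absent, so *orvP* is not transcribed.
→ *orvP* is OFF in A.
Condition B:
Fuculose is present, so IrpP is inactive.
ppGpp is present, so MibL is inactive.
cAMP is present, so PexC is active.
With repressor PexC bound, *orvP* is not transcribed.
→ *orvP* is OFF in B.

neither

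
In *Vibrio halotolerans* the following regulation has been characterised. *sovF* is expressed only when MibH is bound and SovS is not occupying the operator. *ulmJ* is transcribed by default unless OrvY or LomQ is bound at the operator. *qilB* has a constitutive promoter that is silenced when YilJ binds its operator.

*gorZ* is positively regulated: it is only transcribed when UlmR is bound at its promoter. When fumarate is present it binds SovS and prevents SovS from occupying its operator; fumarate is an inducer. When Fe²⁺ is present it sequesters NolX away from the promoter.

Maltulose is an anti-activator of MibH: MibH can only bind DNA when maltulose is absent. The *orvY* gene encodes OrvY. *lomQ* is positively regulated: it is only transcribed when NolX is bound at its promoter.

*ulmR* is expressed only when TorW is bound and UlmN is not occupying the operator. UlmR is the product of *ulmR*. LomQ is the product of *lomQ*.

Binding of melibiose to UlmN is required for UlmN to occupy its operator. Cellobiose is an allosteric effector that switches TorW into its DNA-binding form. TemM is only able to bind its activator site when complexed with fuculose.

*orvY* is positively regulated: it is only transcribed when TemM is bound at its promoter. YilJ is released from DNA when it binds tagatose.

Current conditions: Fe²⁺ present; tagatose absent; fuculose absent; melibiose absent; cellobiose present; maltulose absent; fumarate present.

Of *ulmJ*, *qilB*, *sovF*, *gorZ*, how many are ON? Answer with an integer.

3

Fuculose is absent, so TemM is inactive.
Required activator TemM is absent, so *orvY* is not transcribed.
So OrvY is not produced.
Fe²⁺ is present, so NolX is inactive.
Required activator NolX is absent, so *lomQ* is not transcribed.
So LomQ is not produced.
With no repressor bound, *ulmJ* is transcribed.
→ *ulmJ* is ON.
Tagatose is absent, so YilJ is active.
With repressor YilJ bound, *qilB* is not transcribed.
→ *qilB* is OFF.
Maltulose is absent, so MibH is active.
Fumarate is present, so SovS is inactive.
No repressor is bound and MibH is active, so *sovF* is transcribed.
→ *sovF* is ON.
Melibiose is absent, so UlmN is inactive.
Cellobiose is present, so TorW is active.
No repressor is bound and TorW is active, so *ulmR* is transcribed.
So UlmR is produced and active.
No repressor is bound and UlmR is active, so *gorZ* is transcribed.
→ *gorZ* is ON.
3 of the 4 genes are transcribed.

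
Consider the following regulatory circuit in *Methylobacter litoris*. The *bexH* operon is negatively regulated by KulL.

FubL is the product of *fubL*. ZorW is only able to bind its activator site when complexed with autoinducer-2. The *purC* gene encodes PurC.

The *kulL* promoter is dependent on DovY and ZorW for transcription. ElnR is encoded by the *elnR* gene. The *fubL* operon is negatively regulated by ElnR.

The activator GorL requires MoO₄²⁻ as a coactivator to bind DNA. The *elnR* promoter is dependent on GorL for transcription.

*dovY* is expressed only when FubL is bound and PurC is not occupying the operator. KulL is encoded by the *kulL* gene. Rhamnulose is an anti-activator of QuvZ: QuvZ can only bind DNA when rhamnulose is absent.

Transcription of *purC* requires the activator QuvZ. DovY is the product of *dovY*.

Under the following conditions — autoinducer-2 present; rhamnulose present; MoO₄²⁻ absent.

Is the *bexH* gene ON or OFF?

MoO₄²⁻ is absent, so GorL is inactive.
Required activator GorL is absent, so *elnR* is not transcribed.
So ElnR is not produced.
With no repressor bound, *fubL* is transcribed.
So FubL is produced and active.
Rhamnulose is present, so QuvZ is inactive.
Required activator QuvZ is absent, so *purC* is not transcribed.
So PurC is not produced.
No repressor is bound and FubL is active, so *dovY* is transcribed.
So DovY is produced and active.
Autoinducer-2 is present, so ZorW is active.
No repressor is bound and DovY and ZorW are active, so *kulL* is transcribed.
So KulL is produced and active.
With repressor KulL bound, *bexH* is not transcribed.

OFF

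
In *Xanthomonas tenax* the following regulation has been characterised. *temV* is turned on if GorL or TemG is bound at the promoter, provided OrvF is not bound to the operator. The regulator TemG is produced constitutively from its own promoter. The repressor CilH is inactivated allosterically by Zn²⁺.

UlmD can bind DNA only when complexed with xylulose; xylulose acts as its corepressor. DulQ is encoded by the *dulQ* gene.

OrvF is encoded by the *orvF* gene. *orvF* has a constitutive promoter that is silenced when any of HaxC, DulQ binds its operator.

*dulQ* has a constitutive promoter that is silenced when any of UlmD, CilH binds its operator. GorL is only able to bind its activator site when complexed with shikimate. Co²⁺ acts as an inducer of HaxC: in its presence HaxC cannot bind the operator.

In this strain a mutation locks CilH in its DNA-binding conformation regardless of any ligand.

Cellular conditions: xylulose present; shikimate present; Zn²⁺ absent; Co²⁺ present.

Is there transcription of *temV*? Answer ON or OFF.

Co²⁺ is present, so HaxC is inactive.
Xylulose is present, so UlmD is active.
CilH is constitutively active in this strain.
With repressor UlmD bound, *dulQ* is not transcribed.
So DulQ is not produced.
With no repressor bound, *orvF* is transcribed.
So OrvF is produced and active.
Shikimate is present, so GorL is active.
TemG is produced constitutively and is active.
With repressor OrvF bound, *temV* is not transcribed.

OFF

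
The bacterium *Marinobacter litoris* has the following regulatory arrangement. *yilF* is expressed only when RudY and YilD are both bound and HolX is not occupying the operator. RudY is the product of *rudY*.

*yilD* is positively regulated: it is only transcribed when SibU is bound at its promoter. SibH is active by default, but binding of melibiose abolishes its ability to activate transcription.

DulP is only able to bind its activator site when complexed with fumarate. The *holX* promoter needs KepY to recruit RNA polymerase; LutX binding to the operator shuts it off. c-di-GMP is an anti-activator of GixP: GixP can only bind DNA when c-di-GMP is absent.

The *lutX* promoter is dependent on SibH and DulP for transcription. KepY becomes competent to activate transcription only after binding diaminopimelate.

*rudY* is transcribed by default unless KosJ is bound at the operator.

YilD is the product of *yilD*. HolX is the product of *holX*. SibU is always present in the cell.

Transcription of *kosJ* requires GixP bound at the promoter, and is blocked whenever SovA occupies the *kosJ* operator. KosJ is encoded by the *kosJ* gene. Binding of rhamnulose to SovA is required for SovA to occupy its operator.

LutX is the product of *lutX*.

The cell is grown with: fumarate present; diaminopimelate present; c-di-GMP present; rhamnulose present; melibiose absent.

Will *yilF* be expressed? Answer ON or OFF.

ON

Rhamnulose is present, so SovA is active.
c-di-GMP is present, so GixP is inactive.
With repressor SovA bound, *kosJ* is not transcribed.
So KosJ is not produced.
With no repressor bound, *rudY* is transcribed.
So RudY is produced and active.
SibU is produced constitutively and is active.
No repressor is bound and SibU is active, so *yilD* is transcribed.
So YilD is produced and active.
Melibiose is absent, so SibH is active.
Fumarate is present, so DulP is active.
No repressor is bound and SibH and DulP are active, so *lutX* is transcribed.
So LutX is produced and active.
Diaminopimelate is present, so KepY is active.
With repressor LutX bound, *holX* is not transcribed.
So HolX is not produced.
No repressor is bound and RudY and YilD are active, so *yilF* is transcribed.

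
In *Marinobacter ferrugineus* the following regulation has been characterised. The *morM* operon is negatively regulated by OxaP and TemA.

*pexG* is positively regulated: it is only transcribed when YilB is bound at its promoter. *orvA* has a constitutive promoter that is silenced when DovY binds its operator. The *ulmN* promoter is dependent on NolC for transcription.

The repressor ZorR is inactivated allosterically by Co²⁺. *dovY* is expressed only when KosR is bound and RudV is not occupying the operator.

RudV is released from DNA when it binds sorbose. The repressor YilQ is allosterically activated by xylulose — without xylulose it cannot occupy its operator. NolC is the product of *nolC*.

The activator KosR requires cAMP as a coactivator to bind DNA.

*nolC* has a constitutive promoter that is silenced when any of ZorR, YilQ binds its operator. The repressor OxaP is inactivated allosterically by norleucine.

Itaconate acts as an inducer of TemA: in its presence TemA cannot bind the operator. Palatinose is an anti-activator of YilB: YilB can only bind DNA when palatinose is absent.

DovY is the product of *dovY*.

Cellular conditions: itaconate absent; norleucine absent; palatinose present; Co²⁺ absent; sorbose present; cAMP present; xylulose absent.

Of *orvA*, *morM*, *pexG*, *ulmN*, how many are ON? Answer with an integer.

0

Sorbose is present, so RudV is inactive.
cAMP is present, so KosR is active.
No repressor is bound and KosR is active, so *dovY* is transcribed.
So DovY is produced and active.
With repressor DovY bound, *orvA* is not transcribed.
→ *orvA* is OFF.
Norleucine is absent, so OxaP is active.
Itaconate is absent, so TemA is active.
With repressor OxaP bound, *morM* is not transcribed.
→ *morM* is OFF.
Palatinose is present, so YilB is inactive.
Required activator YilB is absent, so *pexG* is not transcribed.
→ *pexG* is OFF.
Co²⁺ is absent, so ZorR is active.
Xylulose is absent, so YilQ is inactive.
With repressor ZorR bound, *nolC* is not transcribed.
So NolC is not produced.
Required activator NolC is absent, so *ulmN* is not transcribed.
→ *ulmN* is OFF.
0 of the 4 genes are transcribed.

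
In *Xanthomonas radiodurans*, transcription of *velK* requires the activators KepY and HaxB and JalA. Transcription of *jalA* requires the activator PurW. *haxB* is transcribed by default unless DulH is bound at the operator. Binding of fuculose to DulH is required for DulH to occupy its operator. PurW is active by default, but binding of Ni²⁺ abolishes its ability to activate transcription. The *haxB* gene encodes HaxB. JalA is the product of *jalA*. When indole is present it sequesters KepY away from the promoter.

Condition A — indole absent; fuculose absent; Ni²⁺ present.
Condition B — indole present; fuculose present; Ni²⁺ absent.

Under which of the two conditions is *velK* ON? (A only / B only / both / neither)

neither

Condition A:
Indole is absent, so KepY is active.
Fuculose is absent, so DulH is inactive.
With no repressor bound, *haxB* is transcribed.
So HaxB is produced and active.
Ni²⁺ is present, so PurW is inactive.
Required activator PurW is absent, so *jalA* is not transcribed.
So JalA is not produced.
Required activator JalA is absent, so *velK* is not transcribed.
→ *velK* is OFF in A.
Condition B:
Indole is present, so KepY is inactive.
Fuculose is present, so DulH is active.
With repressor DulH bound, *haxB* is not transcribed.
So HaxB is not produced.
Ni²⁺ is absent, so PurW is active.
No repressor is bound and PurW is active, so *jalA* is transcribed.
So JalA is produced and active.
Required activator KepY is absent, so *velK* is not transcribed.
→ *velK* is OFF in B.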